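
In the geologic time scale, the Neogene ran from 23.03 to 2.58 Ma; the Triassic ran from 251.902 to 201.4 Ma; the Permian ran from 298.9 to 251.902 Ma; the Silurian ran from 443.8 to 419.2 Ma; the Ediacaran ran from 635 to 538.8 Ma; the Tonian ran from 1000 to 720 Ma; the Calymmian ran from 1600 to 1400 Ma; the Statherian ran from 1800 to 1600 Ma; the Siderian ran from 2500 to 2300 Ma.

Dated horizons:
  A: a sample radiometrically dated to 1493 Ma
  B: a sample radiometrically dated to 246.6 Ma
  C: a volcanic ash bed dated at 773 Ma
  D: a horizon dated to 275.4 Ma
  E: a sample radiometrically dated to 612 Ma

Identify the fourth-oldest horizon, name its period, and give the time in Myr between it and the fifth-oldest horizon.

Sorted oldest-first by Ma: A (1493), C (773), E (612), D (275.4), B (246.6).
The fourth oldest is D at 275.4 Ma, which lies in 298.9–251.902 Ma: the Permian.
The fifth oldest is B at 246.6 Ma; separation = |275.4 − 246.6| = 28.8 Myr.

D, in the Permian; 28.8 million years to B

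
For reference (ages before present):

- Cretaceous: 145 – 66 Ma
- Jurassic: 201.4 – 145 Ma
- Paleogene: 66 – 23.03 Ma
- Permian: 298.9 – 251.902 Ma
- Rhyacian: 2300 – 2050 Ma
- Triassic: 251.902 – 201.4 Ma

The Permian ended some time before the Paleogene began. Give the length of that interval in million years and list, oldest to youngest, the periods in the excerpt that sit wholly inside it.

End of Permian = 251.902 Ma; start of Paleogene = 66 Ma.
Gap = 251.902 − 66 = 185.902 Myr.
Periods wholly inside 251.902–66 Ma: Triassic (251.902–201.4), Jurassic (201.4–145), Cretaceous (145–66).

185.902 million years; Triassic, Jurassic, Cretaceous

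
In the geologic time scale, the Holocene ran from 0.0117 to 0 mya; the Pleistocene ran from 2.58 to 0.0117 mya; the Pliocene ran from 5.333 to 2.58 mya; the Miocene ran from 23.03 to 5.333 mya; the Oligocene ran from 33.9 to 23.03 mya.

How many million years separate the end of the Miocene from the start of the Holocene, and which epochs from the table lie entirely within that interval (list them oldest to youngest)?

5.3213 million years; Pliocene, Pleistocene

The Miocene closes at 5.333 Ma and the Holocene opens at 0.0117 Ma, so the interval is 5.333 − 0.0117 = 5.3213 Myr.
An epoch fits inside if it starts at or after 5.333 Ma and ends at or before 0.0117 Ma; oldest first that gives Pliocene, Pleistocene.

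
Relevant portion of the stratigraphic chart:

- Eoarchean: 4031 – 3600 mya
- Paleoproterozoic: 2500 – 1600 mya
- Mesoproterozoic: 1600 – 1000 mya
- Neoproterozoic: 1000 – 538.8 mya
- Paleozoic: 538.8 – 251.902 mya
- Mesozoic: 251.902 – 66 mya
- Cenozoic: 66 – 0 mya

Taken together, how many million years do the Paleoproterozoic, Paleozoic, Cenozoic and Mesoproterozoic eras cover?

Duration is start − end for each: (2500 − 1600) + (538.8 − 251.902) + (66 − 0) + (1600 − 1000).
That is 900 + 286.898 + 66 + 600, which totals 1852.898 million years.

1852.898 million years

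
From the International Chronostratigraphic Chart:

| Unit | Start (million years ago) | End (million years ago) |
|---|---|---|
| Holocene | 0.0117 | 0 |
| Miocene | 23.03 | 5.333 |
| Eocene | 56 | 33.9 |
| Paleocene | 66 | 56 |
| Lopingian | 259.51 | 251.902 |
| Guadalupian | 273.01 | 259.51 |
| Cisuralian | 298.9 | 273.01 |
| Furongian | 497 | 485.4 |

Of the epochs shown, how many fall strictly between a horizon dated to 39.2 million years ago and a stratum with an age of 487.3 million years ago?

4

The older date is 487.3 Ma and the younger is 39.2 Ma.
Epochs with start < 487.3 and end > 39.2 Ma: Cisuralian (298.9–273.01), Guadalupian (273.01–259.51), Lopingian (259.51–251.902), Paleocene (66–56).
That is 4 complete epochs.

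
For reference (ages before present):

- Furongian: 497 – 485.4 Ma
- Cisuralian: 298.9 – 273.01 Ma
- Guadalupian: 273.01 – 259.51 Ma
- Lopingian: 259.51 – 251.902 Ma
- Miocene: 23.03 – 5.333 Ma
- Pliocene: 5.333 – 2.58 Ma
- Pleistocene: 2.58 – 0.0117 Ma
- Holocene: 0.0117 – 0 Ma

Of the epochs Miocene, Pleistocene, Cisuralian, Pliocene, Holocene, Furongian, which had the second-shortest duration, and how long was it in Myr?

Start − end for each: Miocene 23.03 − 5.333 = 17.697; Pleistocene 2.58 − 0.0117 = 2.5683; Cisuralian 298.9 − 273.01 = 25.89; Pliocene 5.333 − 2.58 = 2.753; Holocene 0.0117 − 0 = 0.0117; Furongian 497 − 485.4 = 11.6.
Ranking these from shortest: Holocene < Pleistocene < Pliocene < Furongian < Miocene < Cisuralian.
Position 2 in that ranking is Pleistocene, which lasted 2.5683 Myr.

Pleistocene, 2.5683 million years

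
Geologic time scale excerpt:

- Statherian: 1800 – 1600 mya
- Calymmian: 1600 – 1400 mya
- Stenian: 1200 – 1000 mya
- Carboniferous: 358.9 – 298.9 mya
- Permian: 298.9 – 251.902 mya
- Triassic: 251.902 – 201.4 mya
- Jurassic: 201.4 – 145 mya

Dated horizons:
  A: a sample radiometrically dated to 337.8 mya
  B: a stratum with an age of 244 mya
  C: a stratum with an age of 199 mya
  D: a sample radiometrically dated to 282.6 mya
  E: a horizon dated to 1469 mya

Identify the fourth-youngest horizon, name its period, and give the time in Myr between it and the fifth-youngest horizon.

Sorted youngest-first by Ma: C (199), B (244), D (282.6), A (337.8), E (1469).
The fourth youngest is A at 337.8 Ma, which lies in 358.9–298.9 Ma: the Carboniferous.
The fifth youngest is E at 1469 Ma; separation = |337.8 − 1469| = 1131.2 Myr.

A, in the Carboniferous; 1131.2 million years to E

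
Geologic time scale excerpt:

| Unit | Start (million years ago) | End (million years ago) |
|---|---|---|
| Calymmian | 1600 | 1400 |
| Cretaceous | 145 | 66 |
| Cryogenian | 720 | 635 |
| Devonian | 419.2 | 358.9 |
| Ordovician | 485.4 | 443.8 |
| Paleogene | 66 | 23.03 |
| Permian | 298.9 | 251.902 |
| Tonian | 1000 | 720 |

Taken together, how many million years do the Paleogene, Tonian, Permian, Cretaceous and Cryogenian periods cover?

533.968 million years

Each duration: Paleogene = 42.97; Tonian = 280; Permian = 46.998; Cretaceous = 79; Cryogenian = 85.
Sum: 42.97 + 280 + 46.998 + 79 + 85 = 533.968 Myr.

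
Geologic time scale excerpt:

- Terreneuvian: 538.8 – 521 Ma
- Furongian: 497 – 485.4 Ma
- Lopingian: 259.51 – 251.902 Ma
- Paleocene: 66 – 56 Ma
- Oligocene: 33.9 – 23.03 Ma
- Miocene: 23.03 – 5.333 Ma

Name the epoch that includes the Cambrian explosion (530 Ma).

530 Ma lies between 538.8 and 521 Ma, so it falls in the Terreneuvian.

Terreneuvian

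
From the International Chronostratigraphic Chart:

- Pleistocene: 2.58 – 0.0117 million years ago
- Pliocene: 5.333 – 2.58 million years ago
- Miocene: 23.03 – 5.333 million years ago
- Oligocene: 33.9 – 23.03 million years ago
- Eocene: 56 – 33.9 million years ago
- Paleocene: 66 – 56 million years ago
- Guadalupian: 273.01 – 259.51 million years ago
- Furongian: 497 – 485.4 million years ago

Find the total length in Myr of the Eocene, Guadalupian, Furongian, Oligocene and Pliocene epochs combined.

60.823 million years

Duration is start − end for each: (56 − 33.9) + (273.01 − 259.51) + (497 − 485.4) + (33.9 − 23.03) + (5.333 − 2.58).
That is 22.1 + 13.5 + 11.6 + 10.87 + 2.753, which totals 60.823 million years.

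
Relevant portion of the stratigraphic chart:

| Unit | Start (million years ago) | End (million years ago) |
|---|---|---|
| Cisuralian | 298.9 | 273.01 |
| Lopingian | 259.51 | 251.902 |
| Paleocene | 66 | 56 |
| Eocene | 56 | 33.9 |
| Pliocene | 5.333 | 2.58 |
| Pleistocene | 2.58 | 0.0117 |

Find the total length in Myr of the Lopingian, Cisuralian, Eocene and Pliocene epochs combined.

58.351 million years

Each duration: Lopingian = 7.608; Cisuralian = 25.89; Eocene = 22.1; Pliocene = 2.753.
Sum: 7.608 + 25.89 + 22.1 + 2.753 = 58.351 Myr.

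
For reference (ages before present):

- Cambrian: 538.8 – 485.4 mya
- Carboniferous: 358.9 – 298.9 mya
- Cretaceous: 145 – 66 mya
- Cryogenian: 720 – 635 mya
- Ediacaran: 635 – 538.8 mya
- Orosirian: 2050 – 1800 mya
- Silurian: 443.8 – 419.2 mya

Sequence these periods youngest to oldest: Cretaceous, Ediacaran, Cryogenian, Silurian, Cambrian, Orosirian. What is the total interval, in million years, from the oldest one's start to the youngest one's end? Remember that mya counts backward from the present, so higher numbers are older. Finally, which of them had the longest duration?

Start ages (Ma): Orosirian 2050, Cryogenian 720, Ediacaran 635, Cambrian 538.8, Silurian 443.8, Cretaceous 145.
Ordered youngest to oldest: Cretaceous, Silurian, Cambrian, Ediacaran, Cryogenian, Orosirian.
Span = 2050 − 66 = 1984 Myr.
Durations: Cambrian 53.4, Cryogenian 85, Silurian 24.6, Cretaceous 79, Ediacaran 96.2, Orosirian 250 → longest is Orosirian (250 Myr).

Cretaceous, Silurian, Cambrian, Ediacaran, Cryogenian, Orosirian; total span 1984 Myr; longest is Orosirian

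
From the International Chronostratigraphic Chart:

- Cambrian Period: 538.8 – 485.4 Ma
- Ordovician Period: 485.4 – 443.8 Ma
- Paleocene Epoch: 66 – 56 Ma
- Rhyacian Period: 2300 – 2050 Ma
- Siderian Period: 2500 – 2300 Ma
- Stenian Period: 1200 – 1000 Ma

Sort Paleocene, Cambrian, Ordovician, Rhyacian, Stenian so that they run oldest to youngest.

The oldest of these is Rhyacian (starts 2300 Ma) and the youngest is Paleocene (ends 56 Ma).
In between, by decreasing start age: Stenian (1200), Cambrian (538.8), Ordovician (485.4).

Rhyacian, Stenian, Cambrian, Ordovician, Paleocene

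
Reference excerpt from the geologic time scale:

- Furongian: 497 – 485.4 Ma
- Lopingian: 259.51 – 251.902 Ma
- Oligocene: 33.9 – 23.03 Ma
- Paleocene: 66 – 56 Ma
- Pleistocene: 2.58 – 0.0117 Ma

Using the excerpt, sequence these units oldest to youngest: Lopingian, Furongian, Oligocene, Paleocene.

Furongian → Lopingian → Paleocene → Oligocene

Read off each span (Ma): Lopingian 259.51–251.902; Furongian 497–485.4; Oligocene 33.9–23.03; Paleocene 66–56.
Larger Ma is older, so oldest→youngest is Furongian, Lopingian, Paleocene, Oligocene.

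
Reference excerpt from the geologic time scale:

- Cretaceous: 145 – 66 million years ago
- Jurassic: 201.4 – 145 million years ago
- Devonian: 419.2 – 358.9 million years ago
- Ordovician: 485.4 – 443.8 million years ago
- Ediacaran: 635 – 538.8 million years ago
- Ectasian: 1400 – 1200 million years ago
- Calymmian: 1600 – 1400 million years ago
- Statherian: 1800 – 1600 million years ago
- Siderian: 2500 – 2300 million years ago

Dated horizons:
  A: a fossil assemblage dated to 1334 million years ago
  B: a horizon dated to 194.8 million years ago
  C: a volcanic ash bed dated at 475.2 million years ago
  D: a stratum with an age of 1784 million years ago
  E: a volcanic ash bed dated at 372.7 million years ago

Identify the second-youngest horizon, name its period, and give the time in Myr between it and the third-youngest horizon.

E, in the Devonian; 102.5 million years to C

Sorted youngest-first by Ma: B (194.8), E (372.7), C (475.2), A (1334), D (1784).
The second youngest is E at 372.7 Ma, which lies in 419.2–358.9 Ma: the Devonian.
The third youngest is C at 475.2 Ma; separation = |372.7 − 475.2| = 102.5 Myr.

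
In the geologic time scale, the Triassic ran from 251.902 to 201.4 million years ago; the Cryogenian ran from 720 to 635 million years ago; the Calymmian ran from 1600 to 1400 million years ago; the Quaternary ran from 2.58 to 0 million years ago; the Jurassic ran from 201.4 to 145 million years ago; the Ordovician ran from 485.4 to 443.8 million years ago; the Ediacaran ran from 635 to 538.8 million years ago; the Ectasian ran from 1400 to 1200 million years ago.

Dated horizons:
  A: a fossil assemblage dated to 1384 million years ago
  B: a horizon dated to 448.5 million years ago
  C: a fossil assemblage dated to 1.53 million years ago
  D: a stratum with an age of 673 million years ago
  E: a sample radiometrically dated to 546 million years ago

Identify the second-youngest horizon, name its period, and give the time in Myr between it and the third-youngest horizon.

B, in the Ordovician; 97.5 million years to E

Smaller Ma means younger, so youngest first: C 1.53 < B 448.5 < E 546 < D 673 < A 1384.
Counting 2 along gives B (448.5 Ma); the excerpt puts that inside the Ordovician, 485.4–443.8 Ma.
Next in line is E (546 Ma), and 546 − 448.5 = 97.5 Myr.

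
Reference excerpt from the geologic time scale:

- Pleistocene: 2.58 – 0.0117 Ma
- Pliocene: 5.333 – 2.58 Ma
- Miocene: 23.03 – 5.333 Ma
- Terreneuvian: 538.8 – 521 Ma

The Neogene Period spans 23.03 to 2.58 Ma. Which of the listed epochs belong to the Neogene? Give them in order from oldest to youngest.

Epochs with both bounds inside 23.03–2.58 Ma: Miocene (23.03–5.333), Pliocene (5.333–2.58).

Miocene, Pliocene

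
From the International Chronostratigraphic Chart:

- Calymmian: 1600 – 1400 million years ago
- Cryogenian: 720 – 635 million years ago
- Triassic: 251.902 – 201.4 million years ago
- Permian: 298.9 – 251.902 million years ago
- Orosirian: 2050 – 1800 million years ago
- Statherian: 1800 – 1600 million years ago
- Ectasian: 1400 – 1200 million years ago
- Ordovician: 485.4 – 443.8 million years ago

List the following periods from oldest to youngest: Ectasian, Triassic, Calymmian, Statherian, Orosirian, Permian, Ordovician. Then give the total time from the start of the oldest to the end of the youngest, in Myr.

From the excerpt: Ectasian 1400–1200; Triassic 251.902–201.4; Calymmian 1600–1400; Statherian 1800–1600; Orosirian 2050–1800; Permian 298.9–251.902; Ordovician 485.4–443.8 (Ma).
Larger Ma is earlier, so the oldest is Orosirian and the youngest is Triassic; oldest to youngest: Orosirian, Statherian, Calymmian, Ectasian, Ordovician, Permian, Triassic.
Oldest start 2050 minus youngest end 201.4 gives 1848.6 Myr overall.

Orosirian, Statherian, Calymmian, Ectasian, Ordovician, Permian, Triassic; total span 1848.6 Myr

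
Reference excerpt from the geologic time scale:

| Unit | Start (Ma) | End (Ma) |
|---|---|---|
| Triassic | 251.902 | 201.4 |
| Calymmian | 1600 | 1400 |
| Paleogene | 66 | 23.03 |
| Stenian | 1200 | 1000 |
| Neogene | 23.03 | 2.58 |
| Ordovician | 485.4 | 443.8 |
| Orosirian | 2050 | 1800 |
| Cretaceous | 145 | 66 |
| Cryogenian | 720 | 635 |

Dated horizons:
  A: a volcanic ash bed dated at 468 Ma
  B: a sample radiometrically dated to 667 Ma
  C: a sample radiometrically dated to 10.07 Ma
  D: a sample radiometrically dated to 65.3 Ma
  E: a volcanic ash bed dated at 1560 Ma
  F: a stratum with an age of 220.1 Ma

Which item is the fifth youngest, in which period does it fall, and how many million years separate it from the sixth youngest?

B, in the Cryogenian; 893 million years to E

Smaller Ma means younger, so youngest first: C 10.07 < D 65.3 < F 220.1 < A 468 < B 667 < E 1560.
Counting 5 along gives B (667 Ma); the excerpt puts that inside the Cryogenian, 720–635 Ma.
Next in line is E (1560 Ma), and 1560 − 667 = 893 Myr.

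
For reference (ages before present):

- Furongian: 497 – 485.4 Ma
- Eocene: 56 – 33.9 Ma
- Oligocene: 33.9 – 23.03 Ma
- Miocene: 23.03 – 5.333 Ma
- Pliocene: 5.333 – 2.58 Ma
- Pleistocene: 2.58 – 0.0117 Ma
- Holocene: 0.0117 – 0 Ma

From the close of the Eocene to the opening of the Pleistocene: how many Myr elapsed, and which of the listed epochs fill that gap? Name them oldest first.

31.32 million years; Oligocene, Miocene, Pliocene

The Eocene closes at 33.9 Ma and the Pleistocene opens at 2.58 Ma, so the interval is 33.9 − 2.58 = 31.32 Myr.
An epoch fits inside if it starts at or after 33.9 Ma and ends at or before 2.58 Ma; oldest first that gives Oligocene, Miocene, Pliocene.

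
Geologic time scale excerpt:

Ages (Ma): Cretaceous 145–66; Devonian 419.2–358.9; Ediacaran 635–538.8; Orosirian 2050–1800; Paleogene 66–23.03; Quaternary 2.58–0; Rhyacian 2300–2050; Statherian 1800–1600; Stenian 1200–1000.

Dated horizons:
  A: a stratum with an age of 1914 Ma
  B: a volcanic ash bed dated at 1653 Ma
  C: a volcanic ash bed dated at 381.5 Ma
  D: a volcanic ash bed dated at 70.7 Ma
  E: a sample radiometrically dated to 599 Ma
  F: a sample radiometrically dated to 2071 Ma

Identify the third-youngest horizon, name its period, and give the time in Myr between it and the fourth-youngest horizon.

E, in the Ediacaran; 1054 million years to B

Sorted youngest-first by Ma: D (70.7), C (381.5), E (599), B (1653), A (1914), F (2071).
The third youngest is E at 599 Ma, which lies in 635–538.8 Ma: the Ediacaran.
The fourth youngest is B at 1653 Ma; separation = |599 − 1653| = 1054 Myr.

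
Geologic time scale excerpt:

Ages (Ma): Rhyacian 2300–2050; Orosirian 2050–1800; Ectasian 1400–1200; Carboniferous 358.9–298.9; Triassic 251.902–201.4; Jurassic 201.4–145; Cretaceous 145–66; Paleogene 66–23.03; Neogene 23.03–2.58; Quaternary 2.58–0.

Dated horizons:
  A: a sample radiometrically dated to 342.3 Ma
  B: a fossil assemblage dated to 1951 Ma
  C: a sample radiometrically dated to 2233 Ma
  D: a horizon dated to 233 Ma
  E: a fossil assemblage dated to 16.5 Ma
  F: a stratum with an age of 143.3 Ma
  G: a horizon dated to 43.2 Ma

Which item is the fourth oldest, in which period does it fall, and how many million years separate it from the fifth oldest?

D, in the Triassic; 89.7 million years to F

Larger Ma means older, so oldest first: C 2233 > B 1951 > A 342.3 > D 233 > F 143.3 > G 43.2 > E 16.5.
Counting 4 along gives D (233 Ma); the excerpt puts that inside the Triassic, 251.902–201.4 Ma.
Next in line is F (143.3 Ma), and 233 − 143.3 = 89.7 Myr.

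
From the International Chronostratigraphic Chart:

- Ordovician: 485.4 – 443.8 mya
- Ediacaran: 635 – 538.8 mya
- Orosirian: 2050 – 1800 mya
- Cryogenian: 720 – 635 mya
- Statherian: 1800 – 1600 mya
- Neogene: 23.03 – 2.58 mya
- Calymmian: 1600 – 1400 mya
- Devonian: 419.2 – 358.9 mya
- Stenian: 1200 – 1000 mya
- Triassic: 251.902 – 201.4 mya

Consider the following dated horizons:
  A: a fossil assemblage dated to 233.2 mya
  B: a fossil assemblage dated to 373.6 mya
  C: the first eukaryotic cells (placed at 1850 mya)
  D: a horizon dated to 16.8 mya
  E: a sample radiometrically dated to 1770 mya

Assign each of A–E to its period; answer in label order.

A: 233.2 Ma lies in 251.902–201.4 Ma, so Triassic.
B: 373.6 Ma lies in 419.2–358.9 Ma, so Devonian.
C: 1850 Ma lies in 2050–1800 Ma, so Orosirian.
D: 16.8 Ma lies in 23.03–2.58 Ma, so Neogene.
E: 1770 Ma lies in 1800–1600 Ma, so Statherian.

A — Triassic; B — Devonian; C — Orosirian; D — Neogene; E — Statherian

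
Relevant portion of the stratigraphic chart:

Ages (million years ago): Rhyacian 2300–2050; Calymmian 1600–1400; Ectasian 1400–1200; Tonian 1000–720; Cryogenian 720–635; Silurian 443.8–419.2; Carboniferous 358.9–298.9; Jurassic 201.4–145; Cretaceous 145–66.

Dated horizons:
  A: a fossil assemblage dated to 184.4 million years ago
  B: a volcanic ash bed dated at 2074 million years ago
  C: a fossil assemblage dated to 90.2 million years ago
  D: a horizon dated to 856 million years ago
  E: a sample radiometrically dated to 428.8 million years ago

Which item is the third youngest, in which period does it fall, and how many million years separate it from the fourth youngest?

Sorted youngest-first by Ma: C (90.2), A (184.4), E (428.8), D (856), B (2074).
The third youngest is E at 428.8 Ma, which lies in 443.8–419.2 Ma: the Silurian.
The fourth youngest is D at 856 Ma; separation = |428.8 − 856| = 427.2 Myr.

E, in the Silurian; 427.2 million years to D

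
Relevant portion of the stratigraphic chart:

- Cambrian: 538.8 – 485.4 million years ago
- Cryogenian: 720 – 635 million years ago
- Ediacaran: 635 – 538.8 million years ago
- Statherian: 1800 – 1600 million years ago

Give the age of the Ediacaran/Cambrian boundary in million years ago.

538.8 million years ago

The Ediacaran ends and the Cambrian begins at 538.8 million years ago.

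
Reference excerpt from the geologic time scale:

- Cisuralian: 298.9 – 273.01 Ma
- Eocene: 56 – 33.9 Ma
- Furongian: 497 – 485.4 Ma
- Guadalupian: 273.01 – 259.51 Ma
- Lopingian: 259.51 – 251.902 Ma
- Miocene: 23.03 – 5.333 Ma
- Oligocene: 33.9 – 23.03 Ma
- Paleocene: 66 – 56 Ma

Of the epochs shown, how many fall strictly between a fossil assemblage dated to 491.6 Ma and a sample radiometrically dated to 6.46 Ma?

The older date is 491.6 Ma and the younger is 6.46 Ma.
Epochs with start < 491.6 and end > 6.46 Ma: Cisuralian (298.9–273.01), Guadalupian (273.01–259.51), Lopingian (259.51–251.902), Paleocene (66–56), Eocene (56–33.9), Oligocene (33.9–23.03).
That is 6 complete epochs.

6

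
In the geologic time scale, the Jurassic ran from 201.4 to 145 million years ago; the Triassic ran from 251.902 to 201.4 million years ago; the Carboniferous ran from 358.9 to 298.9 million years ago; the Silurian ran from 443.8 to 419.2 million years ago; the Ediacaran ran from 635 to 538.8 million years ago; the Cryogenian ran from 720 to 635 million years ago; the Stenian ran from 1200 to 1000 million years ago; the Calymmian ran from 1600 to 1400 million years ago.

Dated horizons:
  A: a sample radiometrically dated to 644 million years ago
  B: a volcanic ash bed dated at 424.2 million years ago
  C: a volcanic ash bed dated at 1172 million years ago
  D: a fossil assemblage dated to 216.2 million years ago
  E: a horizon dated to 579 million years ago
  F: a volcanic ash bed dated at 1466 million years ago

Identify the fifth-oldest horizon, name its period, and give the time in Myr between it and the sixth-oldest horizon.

B, in the Silurian; 208 million years to D

Larger Ma means older, so oldest first: F 1466 > C 1172 > A 644 > E 579 > B 424.2 > D 216.2.
Counting 5 along gives B (424.2 Ma); the excerpt puts that inside the Silurian, 443.8–419.2 Ma.
Next in line is D (216.2 Ma), and 424.2 − 216.2 = 208 Myr.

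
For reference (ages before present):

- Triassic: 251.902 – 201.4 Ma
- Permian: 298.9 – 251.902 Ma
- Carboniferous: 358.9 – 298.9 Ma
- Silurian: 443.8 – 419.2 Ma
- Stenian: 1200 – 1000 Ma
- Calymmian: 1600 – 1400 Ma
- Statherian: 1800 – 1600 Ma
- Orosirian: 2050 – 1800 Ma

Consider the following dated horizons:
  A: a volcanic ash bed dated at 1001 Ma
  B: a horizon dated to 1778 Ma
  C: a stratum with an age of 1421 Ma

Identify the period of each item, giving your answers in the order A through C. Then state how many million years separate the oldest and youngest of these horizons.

A — Stenian; B — Statherian; C — Calymmian; span 777 million years

Match each age against the start–end ranges in the excerpt: A = 1001 Ma → Stenian (1200–1000); B = 1778 Ma → Statherian (1800–1600); C = 1421 Ma → Calymmian (1600–1400).
The largest age is 1778 Ma and the smallest is 1001 Ma; their difference is 777 Myr.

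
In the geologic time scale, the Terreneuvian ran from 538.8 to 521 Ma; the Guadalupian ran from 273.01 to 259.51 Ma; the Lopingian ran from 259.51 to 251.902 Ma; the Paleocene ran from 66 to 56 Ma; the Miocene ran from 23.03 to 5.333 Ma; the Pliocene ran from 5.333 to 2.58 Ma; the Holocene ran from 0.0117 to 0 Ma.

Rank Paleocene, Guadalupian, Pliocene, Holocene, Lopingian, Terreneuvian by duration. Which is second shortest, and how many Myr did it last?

Durations: Paleocene 10; Guadalupian 13.5; Pliocene 2.753; Holocene 0.0117; Lopingian 7.608; Terreneuvian 17.8 Myr.
Sorted shortest-first: Holocene (0.0117), Pliocene (2.753), Lopingian (7.608), Paleocene (10), Guadalupian (13.5), Terreneuvian (17.8).
The second shortest is Pliocene at 2.753 Myr.

Pliocene, 2.753 million years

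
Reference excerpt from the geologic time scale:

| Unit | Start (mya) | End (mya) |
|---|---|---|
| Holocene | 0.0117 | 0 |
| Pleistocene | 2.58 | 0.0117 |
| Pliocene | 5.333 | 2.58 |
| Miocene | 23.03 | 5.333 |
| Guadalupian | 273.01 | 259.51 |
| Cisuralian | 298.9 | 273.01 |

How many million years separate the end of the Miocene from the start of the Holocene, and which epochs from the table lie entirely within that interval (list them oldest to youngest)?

End of Miocene = 5.333 Ma; start of Holocene = 0.0117 Ma.
Gap = 5.333 − 0.0117 = 5.3213 Myr.
Epochs wholly inside 5.333–0.0117 Ma: Pliocene (5.333–2.58), Pleistocene (2.58–0.0117).

5.3213 million years; Pliocene, Pleistocene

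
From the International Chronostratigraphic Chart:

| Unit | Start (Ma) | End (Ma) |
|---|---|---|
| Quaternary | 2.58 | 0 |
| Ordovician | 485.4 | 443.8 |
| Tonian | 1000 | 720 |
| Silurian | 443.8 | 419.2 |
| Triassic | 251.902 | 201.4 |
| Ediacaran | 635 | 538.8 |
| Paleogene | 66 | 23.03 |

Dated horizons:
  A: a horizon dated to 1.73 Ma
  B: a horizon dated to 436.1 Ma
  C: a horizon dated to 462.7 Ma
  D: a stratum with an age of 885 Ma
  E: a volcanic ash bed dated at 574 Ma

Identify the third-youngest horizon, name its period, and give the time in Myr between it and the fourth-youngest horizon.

Smaller Ma means younger, so youngest first: A 1.73 < B 436.1 < C 462.7 < E 574 < D 885.
Counting 3 along gives C (462.7 Ma); the excerpt puts that inside the Ordovician, 485.4–443.8 Ma.
Next in line is E (574 Ma), and 574 − 462.7 = 111.3 Myr.

C, in the Ordovician; 111.3 million years to E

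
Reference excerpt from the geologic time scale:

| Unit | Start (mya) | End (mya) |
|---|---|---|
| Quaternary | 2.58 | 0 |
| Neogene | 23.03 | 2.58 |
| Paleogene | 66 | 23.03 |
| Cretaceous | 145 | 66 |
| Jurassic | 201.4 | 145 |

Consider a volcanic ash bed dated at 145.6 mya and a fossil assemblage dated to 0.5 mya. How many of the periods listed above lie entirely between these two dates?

145.6 Ma sits inside the Jurassic (201.4–145) and 0.5 Ma inside the Quaternary (2.58–0); neither of those is wholly between the two dates.
The listed periods lying completely between them are Cretaceous, Paleogene, Neogene — 3 in all.

3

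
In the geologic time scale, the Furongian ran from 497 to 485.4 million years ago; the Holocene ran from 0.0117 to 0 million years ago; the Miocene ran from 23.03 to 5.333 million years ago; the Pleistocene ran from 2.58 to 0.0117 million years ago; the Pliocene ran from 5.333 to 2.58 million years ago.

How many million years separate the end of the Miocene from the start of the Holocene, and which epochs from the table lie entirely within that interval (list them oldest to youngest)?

The Miocene closes at 5.333 Ma and the Holocene opens at 0.0117 Ma, so the interval is 5.333 − 0.0117 = 5.3213 Myr.
An epoch fits inside if it starts at or after 5.333 Ma and ends at or before 0.0117 Ma; oldest first that gives Pliocene, Pleistocene.

5.3213 million years; Pliocene, Pleistocene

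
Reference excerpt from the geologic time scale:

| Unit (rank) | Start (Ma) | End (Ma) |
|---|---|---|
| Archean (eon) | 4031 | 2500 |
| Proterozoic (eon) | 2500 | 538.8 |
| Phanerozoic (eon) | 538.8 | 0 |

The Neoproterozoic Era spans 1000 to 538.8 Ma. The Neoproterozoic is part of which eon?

The Neoproterozoic (1000–538.8 Ma) lies entirely within 2500–538.8 Ma, the Proterozoic Eon.

Proterozoic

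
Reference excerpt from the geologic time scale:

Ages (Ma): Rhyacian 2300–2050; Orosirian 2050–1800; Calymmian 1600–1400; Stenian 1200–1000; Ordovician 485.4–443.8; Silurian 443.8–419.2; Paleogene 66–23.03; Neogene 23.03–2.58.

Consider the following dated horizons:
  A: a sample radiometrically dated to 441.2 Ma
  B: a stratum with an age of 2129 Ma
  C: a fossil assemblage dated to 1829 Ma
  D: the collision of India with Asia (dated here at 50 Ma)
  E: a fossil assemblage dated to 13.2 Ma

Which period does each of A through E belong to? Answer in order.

A: 441.2 Ma lies in 443.8–419.2 Ma, so Silurian.
B: 2129 Ma lies in 2300–2050 Ma, so Rhyacian.
C: 1829 Ma lies in 2050–1800 Ma, so Orosirian.
D: 50 Ma lies in 66–23.03 Ma, so Paleogene.
E: 13.2 Ma lies in 23.03–2.58 Ma, so Neogene.

A — Silurian; B — Rhyacian; C — Orosirian; D — Paleogene; E — Neogene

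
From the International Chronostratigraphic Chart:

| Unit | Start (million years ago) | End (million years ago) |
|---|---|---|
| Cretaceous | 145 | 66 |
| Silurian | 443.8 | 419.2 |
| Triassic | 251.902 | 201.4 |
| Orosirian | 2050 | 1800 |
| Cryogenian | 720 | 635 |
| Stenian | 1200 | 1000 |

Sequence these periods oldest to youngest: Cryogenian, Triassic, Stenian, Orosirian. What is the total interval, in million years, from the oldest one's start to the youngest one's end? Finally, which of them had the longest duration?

Orosirian → Stenian → Cryogenian → Triassic; total span 1848.6 Myr; longest is Orosirian

Start ages (Ma): Orosirian 2050, Stenian 1200, Cryogenian 720, Triassic 251.902.
Ordered oldest to youngest: Orosirian, Stenian, Cryogenian, Triassic.
Span = 2050 − 201.4 = 1848.6 Myr.
Durations: Stenian 200, Cryogenian 85, Orosirian 250, Triassic 50.502 → longest is Orosirian (250 Myr).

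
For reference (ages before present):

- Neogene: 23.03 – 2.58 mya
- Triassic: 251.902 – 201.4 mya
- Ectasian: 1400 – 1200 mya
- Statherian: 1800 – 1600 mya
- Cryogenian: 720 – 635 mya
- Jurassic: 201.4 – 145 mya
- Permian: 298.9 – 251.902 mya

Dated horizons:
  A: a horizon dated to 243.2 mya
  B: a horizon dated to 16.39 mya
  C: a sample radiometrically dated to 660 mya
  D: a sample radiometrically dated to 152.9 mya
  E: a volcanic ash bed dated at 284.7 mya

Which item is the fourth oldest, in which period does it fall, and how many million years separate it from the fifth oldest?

D, in the Jurassic; 136.51 million years to B

Sorted oldest-first by Ma: C (660), E (284.7), A (243.2), D (152.9), B (16.39).
The fourth oldest is D at 152.9 Ma, which lies in 201.4–145 Ma: the Jurassic.
The fifth oldest is B at 16.39 Ma; separation = |152.9 − 16.39| = 136.51 Myr.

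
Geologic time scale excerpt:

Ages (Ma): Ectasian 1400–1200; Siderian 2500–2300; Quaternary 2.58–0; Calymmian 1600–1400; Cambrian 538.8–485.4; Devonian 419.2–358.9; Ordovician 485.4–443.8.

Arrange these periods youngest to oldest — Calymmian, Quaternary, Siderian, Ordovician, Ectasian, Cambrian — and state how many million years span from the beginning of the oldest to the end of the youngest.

From the excerpt: Calymmian 1600–1400; Quaternary 2.58–0; Siderian 2500–2300; Ordovician 485.4–443.8; Ectasian 1400–1200; Cambrian 538.8–485.4 (Ma).
Larger Ma is earlier, so the oldest is Siderian and the youngest is Quaternary; youngest to oldest: Quaternary, Ordovician, Cambrian, Ectasian, Calymmian, Siderian.
Oldest start 2500 minus youngest end 0 gives 2500 Myr overall.

Quaternary, Ordovician, Cambrian, Ectasian, Calymmian, Siderian; total span 2500 Myr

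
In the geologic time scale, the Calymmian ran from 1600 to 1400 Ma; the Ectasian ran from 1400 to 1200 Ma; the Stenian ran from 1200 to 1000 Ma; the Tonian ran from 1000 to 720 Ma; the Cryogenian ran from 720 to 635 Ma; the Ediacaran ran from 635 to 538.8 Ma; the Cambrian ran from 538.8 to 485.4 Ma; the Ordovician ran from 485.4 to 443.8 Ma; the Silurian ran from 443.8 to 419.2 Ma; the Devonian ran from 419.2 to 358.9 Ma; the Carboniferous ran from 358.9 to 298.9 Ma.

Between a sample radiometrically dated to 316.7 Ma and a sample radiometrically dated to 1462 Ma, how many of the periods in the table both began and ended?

1462 Ma sits inside the Calymmian (1600–1400) and 316.7 Ma inside the Carboniferous (358.9–298.9); neither of those is wholly between the two dates.
The listed periods lying completely between them are Ectasian, Stenian, Tonian, Cryogenian, Ediacaran, Cambrian, Ordovician, Silurian, Devonian — 9 in all.

9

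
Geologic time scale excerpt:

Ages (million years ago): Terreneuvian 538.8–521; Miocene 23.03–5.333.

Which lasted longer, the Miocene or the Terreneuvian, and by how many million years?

Terreneuvian, by 0.103 million years

Miocene: 23.03 − 5.333 = 17.697 Myr.
Terreneuvian: 538.8 − 521 = 17.8 Myr.
Difference: 17.8 − 17.697 = 0.103 Myr, so the Terreneuvian was longer.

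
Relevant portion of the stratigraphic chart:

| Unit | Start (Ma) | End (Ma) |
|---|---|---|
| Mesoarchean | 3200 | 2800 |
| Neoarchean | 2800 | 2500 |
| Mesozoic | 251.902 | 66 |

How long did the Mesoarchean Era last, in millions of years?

400 million years

3200 − 2800 = 400 million years.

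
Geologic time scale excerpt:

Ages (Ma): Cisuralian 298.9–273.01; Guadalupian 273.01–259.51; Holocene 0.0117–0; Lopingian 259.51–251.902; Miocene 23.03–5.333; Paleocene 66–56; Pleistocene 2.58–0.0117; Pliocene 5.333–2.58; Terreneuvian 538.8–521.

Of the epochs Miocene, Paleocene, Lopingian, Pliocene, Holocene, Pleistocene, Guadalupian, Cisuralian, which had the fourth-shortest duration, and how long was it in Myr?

Lopingian, 7.608 million years

Durations: Miocene 17.697; Paleocene 10; Lopingian 7.608; Pliocene 2.753; Holocene 0.0117; Pleistocene 2.5683; Guadalupian 13.5; Cisuralian 25.89 Myr.
Sorted shortest-first: Holocene (0.0117), Pleistocene (2.5683), Pliocene (2.753), Lopingian (7.608), Paleocene (10), Guadalupian (13.5), Miocene (17.697), Cisuralian (25.89).
The fourth shortest is Lopingian at 7.608 Myr.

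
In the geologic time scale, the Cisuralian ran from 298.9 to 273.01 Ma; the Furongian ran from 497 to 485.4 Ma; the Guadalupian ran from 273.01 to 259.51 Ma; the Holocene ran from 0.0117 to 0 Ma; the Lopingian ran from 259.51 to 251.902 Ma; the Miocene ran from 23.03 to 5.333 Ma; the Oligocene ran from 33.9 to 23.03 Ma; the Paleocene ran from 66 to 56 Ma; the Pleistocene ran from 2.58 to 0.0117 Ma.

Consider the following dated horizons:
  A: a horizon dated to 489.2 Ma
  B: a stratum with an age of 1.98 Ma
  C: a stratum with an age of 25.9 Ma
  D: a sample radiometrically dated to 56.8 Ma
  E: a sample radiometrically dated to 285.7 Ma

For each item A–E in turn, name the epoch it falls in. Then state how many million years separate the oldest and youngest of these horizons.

Match each age against the start–end ranges in the excerpt: A = 489.2 Ma → Furongian (497–485.4); B = 1.98 Ma → Pleistocene (2.58–0.0117); C = 25.9 Ma → Oligocene (33.9–23.03); D = 56.8 Ma → Paleocene (66–56); E = 285.7 Ma → Cisuralian (298.9–273.01).
The largest age is 489.2 Ma and the smallest is 1.98 Ma; their difference is 487.22 Myr.

A — Furongian; B — Pleistocene; C — Oligocene; D — Paleocene; E — Cisuralian; span 487.22 million years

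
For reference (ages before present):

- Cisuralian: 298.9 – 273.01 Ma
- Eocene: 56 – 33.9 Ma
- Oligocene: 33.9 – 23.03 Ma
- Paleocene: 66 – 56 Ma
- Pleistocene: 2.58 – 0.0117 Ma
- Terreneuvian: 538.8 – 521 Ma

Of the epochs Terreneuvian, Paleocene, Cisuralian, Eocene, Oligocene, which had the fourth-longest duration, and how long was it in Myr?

Oligocene, 10.87 million years

Durations: Terreneuvian 17.8; Paleocene 10; Cisuralian 25.89; Eocene 22.1; Oligocene 10.87 Myr.
Sorted longest-first: Cisuralian (25.89), Eocene (22.1), Terreneuvian (17.8), Oligocene (10.87), Paleocene (10).
The fourth longest is Oligocene at 10.87 Myr.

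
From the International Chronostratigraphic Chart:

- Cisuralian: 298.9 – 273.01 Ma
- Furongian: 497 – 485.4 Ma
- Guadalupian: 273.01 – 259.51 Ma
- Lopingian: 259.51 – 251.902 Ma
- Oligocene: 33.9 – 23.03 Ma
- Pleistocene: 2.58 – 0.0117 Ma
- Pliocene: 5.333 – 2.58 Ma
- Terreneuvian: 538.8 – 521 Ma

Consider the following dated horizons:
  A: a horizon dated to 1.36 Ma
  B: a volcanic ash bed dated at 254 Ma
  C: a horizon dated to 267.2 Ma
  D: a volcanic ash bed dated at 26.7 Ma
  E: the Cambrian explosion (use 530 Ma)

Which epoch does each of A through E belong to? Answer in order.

A: 1.36 Ma lies in 2.58–0.0117 Ma, so Pleistocene.
B: 254 Ma lies in 259.51–251.902 Ma, so Lopingian.
C: 267.2 Ma lies in 273.01–259.51 Ma, so Guadalupian.
D: 26.7 Ma lies in 33.9–23.03 Ma, so Oligocene.
E: 530 Ma lies in 538.8–521 Ma, so Terreneuvian.

A — Pleistocene; B — Lopingian; C — Guadalupian; D — Oligocene; E — Terreneuvian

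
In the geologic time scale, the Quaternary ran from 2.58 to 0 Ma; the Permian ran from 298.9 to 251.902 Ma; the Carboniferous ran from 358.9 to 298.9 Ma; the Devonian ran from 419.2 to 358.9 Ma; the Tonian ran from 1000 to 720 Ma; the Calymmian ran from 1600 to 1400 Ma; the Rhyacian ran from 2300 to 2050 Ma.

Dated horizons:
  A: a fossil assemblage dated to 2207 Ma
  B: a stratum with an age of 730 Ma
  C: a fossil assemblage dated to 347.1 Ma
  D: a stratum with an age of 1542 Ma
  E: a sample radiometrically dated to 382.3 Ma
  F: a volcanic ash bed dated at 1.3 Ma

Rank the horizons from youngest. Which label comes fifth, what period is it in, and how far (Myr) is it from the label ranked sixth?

D, in the Calymmian; 665 million years to A

Sorted youngest-first by Ma: F (1.3), C (347.1), E (382.3), B (730), D (1542), A (2207).
The fifth youngest is D at 1542 Ma, which lies in 1600–1400 Ma: the Calymmian.
The sixth youngest is A at 2207 Ma; separation = |1542 − 2207| = 665 Myr.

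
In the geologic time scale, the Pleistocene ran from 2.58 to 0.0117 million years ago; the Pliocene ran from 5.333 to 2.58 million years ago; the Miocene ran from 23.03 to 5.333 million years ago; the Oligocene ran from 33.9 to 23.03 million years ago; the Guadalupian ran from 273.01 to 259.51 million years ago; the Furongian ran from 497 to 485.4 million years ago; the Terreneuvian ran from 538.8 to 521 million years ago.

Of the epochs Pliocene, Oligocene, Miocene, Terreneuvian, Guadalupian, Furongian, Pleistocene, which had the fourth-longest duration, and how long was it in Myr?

Furongian, 11.6 million years

Durations: Pliocene 2.753; Oligocene 10.87; Miocene 17.697; Terreneuvian 17.8; Guadalupian 13.5; Furongian 11.6; Pleistocene 2.5683 Myr.
Sorted longest-first: Terreneuvian (17.8), Miocene (17.697), Guadalupian (13.5), Furongian (11.6), Oligocene (10.87), Pliocene (2.753), Pleistocene (2.5683).
The fourth longest is Furongian at 11.6 Myr.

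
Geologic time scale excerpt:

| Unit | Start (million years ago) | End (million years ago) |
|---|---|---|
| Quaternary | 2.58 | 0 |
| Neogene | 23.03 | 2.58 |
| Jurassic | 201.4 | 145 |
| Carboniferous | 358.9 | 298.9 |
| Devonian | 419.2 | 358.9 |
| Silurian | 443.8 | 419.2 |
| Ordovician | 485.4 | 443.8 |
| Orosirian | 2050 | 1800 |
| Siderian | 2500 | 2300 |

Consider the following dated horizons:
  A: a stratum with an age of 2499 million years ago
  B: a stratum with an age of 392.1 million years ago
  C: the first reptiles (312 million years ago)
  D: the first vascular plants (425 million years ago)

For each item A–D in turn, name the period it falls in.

A — Siderian; B — Devonian; C — Carboniferous; D — Silurian

A: 2499 Ma lies in 2500–2300 Ma, so Siderian.
B: 392.1 Ma lies in 419.2–358.9 Ma, so Devonian.
C: 312 Ma lies in 358.9–298.9 Ma, so Carboniferous.
D: 425 Ma lies in 443.8–419.2 Ma, so Silurian.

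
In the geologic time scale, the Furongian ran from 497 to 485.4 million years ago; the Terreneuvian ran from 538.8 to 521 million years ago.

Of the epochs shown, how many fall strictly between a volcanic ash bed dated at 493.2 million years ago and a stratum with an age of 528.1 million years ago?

0

Checking each listed span, none has both start < 528.1 Ma and end > 493.2 Ma — every epoch straddles one of the two dates or lies outside them — so the count is 0.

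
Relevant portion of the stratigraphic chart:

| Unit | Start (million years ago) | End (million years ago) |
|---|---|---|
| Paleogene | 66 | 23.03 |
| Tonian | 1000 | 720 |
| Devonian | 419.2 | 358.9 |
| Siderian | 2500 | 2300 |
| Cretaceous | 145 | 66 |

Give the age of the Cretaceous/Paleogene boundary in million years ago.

The Cretaceous ends and the Paleogene begins at 66 million years ago.

66 million years ago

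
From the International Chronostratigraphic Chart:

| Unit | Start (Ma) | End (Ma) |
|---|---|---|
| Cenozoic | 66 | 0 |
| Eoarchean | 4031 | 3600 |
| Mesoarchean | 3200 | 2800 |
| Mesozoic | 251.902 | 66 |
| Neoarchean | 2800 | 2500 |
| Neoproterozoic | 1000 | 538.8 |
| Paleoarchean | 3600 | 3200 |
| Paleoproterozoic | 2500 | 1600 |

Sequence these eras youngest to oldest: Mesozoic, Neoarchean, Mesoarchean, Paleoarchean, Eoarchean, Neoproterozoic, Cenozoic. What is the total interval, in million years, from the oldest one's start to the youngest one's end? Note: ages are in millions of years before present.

Start ages (Ma): Eoarchean 4031, Paleoarchean 3600, Mesoarchean 3200, Neoarchean 2800, Neoproterozoic 1000, Mesozoic 251.902, Cenozoic 66.
Ordered youngest to oldest: Cenozoic, Mesozoic, Neoproterozoic, Neoarchean, Mesoarchean, Paleoarchean, Eoarchean.
Span = 4031 − 0 = 4031 Myr.

Cenozoic → Mesozoic → Neoproterozoic → Neoarchean → Mesoarchean → Paleoarchean → Eoarchean; total span 4031 Myr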